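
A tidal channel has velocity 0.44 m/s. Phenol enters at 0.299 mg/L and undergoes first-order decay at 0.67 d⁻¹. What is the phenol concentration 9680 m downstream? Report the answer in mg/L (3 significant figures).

0.252 mg/L

Travel time t = 9680 m / 0.44 m/s = 9680/0.44 = 2.2e+04 s = 0.2546 d.
First-order decay: C = 0.299·exp(−0.67·0.2546) = 0.299·0.8432 = 0.2521 mg/L.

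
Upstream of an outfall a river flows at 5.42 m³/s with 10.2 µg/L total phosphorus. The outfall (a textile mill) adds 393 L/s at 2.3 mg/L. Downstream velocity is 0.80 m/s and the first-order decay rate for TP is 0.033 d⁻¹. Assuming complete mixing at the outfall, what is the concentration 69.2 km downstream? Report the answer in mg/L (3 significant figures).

393 L/s = 0.393 m³/s.
10.2 µg/L = 0.0102 mg/L.
After complete mixing, C₀ = (0.393·2.3 + 5.42·0.0102) / 5.813 = 0.165 mg/L.
Travel time t = 6.92e+04 m / 0.80 m/s = 8.65e+04 s = 1.001 d.
C = 0.165·exp(−0.033·1.001) = 0.165·0.9675 = 0.1596 mg/L.

0.160 mg/L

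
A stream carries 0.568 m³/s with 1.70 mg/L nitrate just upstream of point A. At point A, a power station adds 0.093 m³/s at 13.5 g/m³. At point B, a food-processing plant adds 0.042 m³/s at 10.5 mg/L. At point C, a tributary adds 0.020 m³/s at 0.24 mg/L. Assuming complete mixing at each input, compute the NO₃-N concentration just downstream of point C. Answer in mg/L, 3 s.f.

After input A: C = (0.568·1.7 + 0.093·13.5) / 0.661 = 3.36 mg/L.
After input B: C = (0.661·3.36 + 0.042·10.5) / 0.703 = 3.787 mg/L.
After input C: C = (0.703·3.787 + 0.02·0.24) / 0.723 = 3.689 mg/L.

3.69 mg/L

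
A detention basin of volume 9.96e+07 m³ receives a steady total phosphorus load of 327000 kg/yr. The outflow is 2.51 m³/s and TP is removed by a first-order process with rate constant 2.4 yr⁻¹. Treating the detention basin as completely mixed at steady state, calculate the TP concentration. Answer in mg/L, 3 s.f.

Outflow Q = 2.51 m³/s × 3.156e+07 s/yr = 7.921e+07 m³/yr.
Steady-state CSTR mass balance: W = Q·C + k·V·C, so C = W/(Q + kV).
Q + kV = 7.921e+07 + 2.4·9.96e+07 = 3.182e+08 m³/yr.
C = 327000/3.182e+08 = 0.001027 kg/m³ = 1.027 mg/L.

1.03 mg/L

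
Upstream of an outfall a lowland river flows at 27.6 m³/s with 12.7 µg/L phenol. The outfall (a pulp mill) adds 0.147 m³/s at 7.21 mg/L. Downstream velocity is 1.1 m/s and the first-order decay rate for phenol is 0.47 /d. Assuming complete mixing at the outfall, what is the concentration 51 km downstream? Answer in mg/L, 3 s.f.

12.7 µg/L = 0.0127 mg/L.
After complete mixing, C₀ = (0.147·7.21 + 27.6·0.0127) / 27.75 = 0.05083 mg/L.
Travel time t = 5.1e+04 m / 1.1 m/s = 4.636e+04 s = 0.5366 d.
C = 0.05083·exp(−0.47·0.5366) = 0.05083·0.7771 = 0.0395 mg/L.

0.0395 mg/L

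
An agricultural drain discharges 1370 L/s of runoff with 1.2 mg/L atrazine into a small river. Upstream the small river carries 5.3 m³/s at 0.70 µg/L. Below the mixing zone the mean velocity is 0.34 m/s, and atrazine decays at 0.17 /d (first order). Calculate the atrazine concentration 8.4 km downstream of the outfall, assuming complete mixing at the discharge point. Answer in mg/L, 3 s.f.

0.235 mg/L

1370 L/s = 1.37 m³/s.
0.70 µg/L = 0.0007 mg/L.
After complete mixing, C₀ = (1.37·1.2 + 5.3·0.0007) / 6.67 = 0.247 mg/L.
Travel time t = 8400 m / 0.34 m/s = 2.471e+04 s = 0.2859 d.
C = 0.247·exp(−0.17·0.2859) = 0.247·0.9526 = 0.2353 mg/L.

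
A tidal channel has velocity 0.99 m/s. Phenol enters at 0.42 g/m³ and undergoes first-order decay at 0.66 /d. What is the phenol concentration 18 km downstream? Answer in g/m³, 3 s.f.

Travel time t = 18 km / 0.99 m/s = 1.8e+04/0.99 = 1.818e+04 s = 0.2104 d.
First-order decay: C = 0.42·exp(−0.66·0.2104) = 0.42·0.8703 = 0.3655 g/m³.

0.366 g/m³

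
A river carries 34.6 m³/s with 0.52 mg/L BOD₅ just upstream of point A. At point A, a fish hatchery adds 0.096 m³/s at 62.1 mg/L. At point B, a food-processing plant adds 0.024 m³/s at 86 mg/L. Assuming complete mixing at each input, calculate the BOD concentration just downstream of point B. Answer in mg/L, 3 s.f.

0.749 mg/L

After input A: C = (34.6·0.52 + 0.096·62.1) / 34.7 = 0.6904 mg/L.
After input B: C = (34.7·0.6904 + 0.024·86) / 34.72 = 0.7494 mg/L.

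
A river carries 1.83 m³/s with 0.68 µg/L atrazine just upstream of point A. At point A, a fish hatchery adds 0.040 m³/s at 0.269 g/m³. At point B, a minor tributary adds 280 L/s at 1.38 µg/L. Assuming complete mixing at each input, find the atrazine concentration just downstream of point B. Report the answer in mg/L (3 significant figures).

0.00576 mg/L

0.68 µg/L = 0.00068 mg/L.
After input A: C = (1.83·0.00068 + 0.04·0.269) / 1.87 = 0.006419 mg/L.
280 L/s = 0.28 m³/s.
1.38 µg/L = 0.00138 mg/L.
After input B: C = (1.87·0.006419 + 0.28·0.00138) / 2.15 = 0.005763 mg/L.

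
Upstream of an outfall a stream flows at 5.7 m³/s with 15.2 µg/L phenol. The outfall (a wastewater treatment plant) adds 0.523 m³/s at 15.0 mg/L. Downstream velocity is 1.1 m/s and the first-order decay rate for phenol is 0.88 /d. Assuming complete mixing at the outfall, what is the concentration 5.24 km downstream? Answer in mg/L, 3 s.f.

1.21 mg/L

15.2 µg/L = 0.0152 mg/L.
After complete mixing, C₀ = (0.523·15 + 5.7·0.0152) / 6.223 = 1.275 mg/L.
Travel time t = 5240 m / 1.1 m/s = 4764 s = 0.05513 d.
C = 1.275·exp(−0.88·0.05513) = 1.275·0.9526 = 1.214 mg/L.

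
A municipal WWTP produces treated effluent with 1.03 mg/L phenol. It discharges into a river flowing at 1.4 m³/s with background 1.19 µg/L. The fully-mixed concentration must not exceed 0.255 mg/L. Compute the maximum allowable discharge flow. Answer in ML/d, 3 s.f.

39.6 ML/d

1.19 µg/L = 0.00119 mg/L.
Mass balance at complete mixing: C_std·(Q_w + Q_r) = Q_w·C_e + Q_r·C_b.
Rearranging, Q_w = Q_r·(C_std − C_b)/(C_e − C_std) = 1.4·(0.255 − 0.00119) / (1.03 − 0.255) = 0.4585 m³/s.
= 39.61 ML/d.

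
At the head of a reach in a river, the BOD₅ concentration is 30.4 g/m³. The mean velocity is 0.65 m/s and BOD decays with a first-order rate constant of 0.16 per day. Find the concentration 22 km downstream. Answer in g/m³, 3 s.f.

Travel time t = 22 km / 0.65 m/s = 2.2e+04/0.65 = 3.385e+04 s = 0.3917 d.
First-order decay: C = 30.4·exp(−0.16·0.3917) = 30.4·0.9392 = 28.55 g/m³.

28.6 g/m³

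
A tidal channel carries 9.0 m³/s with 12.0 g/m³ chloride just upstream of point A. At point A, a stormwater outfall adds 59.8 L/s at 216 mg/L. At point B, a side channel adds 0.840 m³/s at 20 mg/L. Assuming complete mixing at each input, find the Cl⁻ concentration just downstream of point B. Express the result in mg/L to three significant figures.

59.8 L/s = 0.0598 m³/s.
After input A: C = (9·12 + 0.0598·216) / 9.06 = 13.35 mg/L.
After input B: C = (9.06·13.35 + 0.84·20) / 9.9 = 13.91 mg/L.

13.9 mg/L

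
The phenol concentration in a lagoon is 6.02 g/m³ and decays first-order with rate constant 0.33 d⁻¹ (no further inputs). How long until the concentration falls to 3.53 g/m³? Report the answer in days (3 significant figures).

t = ln(C₀/C)/k = ln(6.02/3.53)/0.33 = 0.5338/0.33 = 1.618 d.

1.62 d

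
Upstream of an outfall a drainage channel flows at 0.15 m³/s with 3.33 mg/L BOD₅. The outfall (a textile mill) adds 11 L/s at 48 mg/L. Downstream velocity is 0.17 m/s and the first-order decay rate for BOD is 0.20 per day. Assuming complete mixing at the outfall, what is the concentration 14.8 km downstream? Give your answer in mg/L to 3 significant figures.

5.22 mg/L

11 L/s = 0.011 m³/s.
After complete mixing, C₀ = (0.011·48 + 0.15·3.33) / 0.161 = 6.382 mg/L.
Travel time t = 1.48e+04 m / 0.17 m/s = 8.706e+04 s = 1.008 d.
C = 6.382·exp(−0.20·1.008) = 6.382·0.8175 = 5.217 mg/L.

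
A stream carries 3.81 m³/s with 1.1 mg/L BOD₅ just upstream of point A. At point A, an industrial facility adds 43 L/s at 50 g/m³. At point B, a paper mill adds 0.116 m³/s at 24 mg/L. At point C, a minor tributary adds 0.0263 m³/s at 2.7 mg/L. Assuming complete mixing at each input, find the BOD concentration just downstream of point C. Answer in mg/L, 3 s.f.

2.30 mg/L

43 L/s = 0.043 m³/s.
After input A: C = (3.81·1.1 + 0.043·50) / 3.853 = 1.646 mg/L.
After input B: C = (3.853·1.646 + 0.116·24) / 3.969 = 2.299 mg/L.
After input C: C = (3.969·2.299 + 0.0263·2.7) / 3.995 = 2.302 mg/L.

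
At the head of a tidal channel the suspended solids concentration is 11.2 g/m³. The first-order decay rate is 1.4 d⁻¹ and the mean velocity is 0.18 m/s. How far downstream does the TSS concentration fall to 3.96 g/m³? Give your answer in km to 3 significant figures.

From C = C₀·e^(−kt), t = ln(C₀/C)/k = ln(11.2/3.96)/1.4 = 1.04/1.4 = 0.7426 d.
Distance = v·t = 0.18 m/s × 6.416e+04 s = 1.155e+04 m = 11.55 km.

11.5 km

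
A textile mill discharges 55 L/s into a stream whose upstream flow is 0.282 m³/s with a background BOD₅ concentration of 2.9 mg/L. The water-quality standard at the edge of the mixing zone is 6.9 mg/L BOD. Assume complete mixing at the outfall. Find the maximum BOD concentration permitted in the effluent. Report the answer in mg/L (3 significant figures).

55 L/s = 0.055 m³/s.
Mass balance: 6.9·0.337 = 0.055·Cₑ + 0.282·2.9.
Cₑ = (2.325 − 0.8178) / 0.055 = 27.41 mg/L.

27.4 mg/L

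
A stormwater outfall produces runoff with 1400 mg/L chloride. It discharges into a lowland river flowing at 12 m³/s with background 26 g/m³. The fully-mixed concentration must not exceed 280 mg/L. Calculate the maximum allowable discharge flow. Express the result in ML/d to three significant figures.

Mass balance at complete mixing: C_std·(Q_w + Q_r) = Q_w·C_e + Q_r·C_b.
Rearranging, Q_w = Q_r·(C_std − C_b)/(C_e − C_std) = 12·(280 − 26) / (1400 − 280) = 2.721 m³/s.
= 235.1 ML/d.

235 ML/d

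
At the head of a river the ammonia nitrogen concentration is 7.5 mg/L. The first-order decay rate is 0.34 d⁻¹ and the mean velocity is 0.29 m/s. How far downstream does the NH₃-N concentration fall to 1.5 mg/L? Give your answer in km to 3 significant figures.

From C = C₀·e^(−kt), t = ln(C₀/C)/k = ln(7.5/1.5)/0.34 = 1.609/0.34 = 4.734 d.
Distance = v·t = 0.29 m/s × 4.09e+05 s = 1.186e+05 m = 118.6 km.

119 km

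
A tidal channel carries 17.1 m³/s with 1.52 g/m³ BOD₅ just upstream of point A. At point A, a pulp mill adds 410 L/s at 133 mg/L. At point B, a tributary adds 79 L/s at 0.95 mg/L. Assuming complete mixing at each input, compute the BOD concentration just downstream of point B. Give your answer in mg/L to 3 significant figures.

410 L/s = 0.41 m³/s.
After input A: C = (17.1·1.52 + 0.41·133) / 17.51 = 4.599 mg/L.
79 L/s = 0.079 m³/s.
After input B: C = (17.51·4.599 + 0.079·0.95) / 17.59 = 4.582 mg/L.

4.58 mg/L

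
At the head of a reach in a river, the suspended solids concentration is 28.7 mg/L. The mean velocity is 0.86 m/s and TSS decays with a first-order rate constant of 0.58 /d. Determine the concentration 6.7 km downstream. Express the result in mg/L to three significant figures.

27.2 mg/L

Travel time t = 6.7 km / 0.86 m/s = 6700/0.86 = 7791 s = 0.09017 d.
First-order decay: C = 28.7·exp(−0.58·0.09017) = 28.7·0.949 = 27.24 mg/L.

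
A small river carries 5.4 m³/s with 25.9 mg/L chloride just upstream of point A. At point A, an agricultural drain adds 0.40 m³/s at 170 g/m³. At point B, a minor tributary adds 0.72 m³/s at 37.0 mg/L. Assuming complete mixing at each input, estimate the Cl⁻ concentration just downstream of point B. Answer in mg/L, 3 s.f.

36.0 mg/L

After input A: C = (5.4·25.9 + 0.4·170) / 5.8 = 35.84 mg/L.
After input B: C = (5.8·35.84 + 0.72·37) / 6.52 = 35.97 mg/L.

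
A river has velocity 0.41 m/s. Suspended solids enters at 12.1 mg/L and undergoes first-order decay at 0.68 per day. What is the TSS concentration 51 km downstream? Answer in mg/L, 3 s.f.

Travel time t = 51 km / 0.41 m/s = 5.1e+04/0.41 = 1.244e+05 s = 1.44 d.
First-order decay: C = 12.1·exp(−0.68·1.44) = 12.1·0.3757 = 4.546 mg/L.

4.55 mg/L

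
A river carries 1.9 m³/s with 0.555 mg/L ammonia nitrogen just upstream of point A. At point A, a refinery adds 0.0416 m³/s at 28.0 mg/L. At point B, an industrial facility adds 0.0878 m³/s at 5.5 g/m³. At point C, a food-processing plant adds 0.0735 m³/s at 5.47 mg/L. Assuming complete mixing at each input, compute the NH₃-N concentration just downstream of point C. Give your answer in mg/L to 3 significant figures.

After input A: C = (1.9·0.555 + 0.0416·28) / 1.942 = 1.143 mg/L.
After input B: C = (1.942·1.143 + 0.0878·5.5) / 2.029 = 1.332 mg/L.
After input C: C = (2.029·1.332 + 0.0735·5.47) / 2.103 = 1.476 mg/L.

1.48 mg/L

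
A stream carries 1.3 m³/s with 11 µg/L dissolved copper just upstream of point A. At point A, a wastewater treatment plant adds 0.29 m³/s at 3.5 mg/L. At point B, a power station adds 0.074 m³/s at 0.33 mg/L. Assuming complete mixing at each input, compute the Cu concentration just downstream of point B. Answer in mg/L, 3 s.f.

0.633 mg/L

11 µg/L = 0.011 mg/L.
After input A: C = (1.3·0.011 + 0.29·3.5) / 1.59 = 0.6474 mg/L.
After input B: C = (1.59·0.6474 + 0.074·0.33) / 1.664 = 0.6332 mg/L.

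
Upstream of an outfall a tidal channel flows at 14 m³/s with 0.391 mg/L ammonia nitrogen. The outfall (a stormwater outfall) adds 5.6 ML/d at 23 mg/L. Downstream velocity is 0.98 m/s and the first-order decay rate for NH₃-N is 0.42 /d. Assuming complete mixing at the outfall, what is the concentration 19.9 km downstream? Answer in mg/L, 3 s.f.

0.449 mg/L

5.6 ML/d = 0.06481 m³/s.
After complete mixing, C₀ = (0.06481·23 + 14·0.391) / 14.06 = 0.4952 mg/L.
Travel time t = 1.99e+04 m / 0.98 m/s = 2.031e+04 s = 0.235 d.
C = 0.4952·exp(−0.42·0.235) = 0.4952·0.906 = 0.4486 mg/L.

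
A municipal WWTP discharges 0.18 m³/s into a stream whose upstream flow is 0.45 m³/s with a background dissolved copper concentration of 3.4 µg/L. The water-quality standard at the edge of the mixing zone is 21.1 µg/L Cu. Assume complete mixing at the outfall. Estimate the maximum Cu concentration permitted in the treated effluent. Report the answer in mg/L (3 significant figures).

0.0654 mg/L

3.4 µg/L = 0.0034 mg/L.
21.1 µg/L = 0.0211 mg/L.
Mass balance: 0.0211·0.63 = 0.18·Cₑ + 0.45·0.0034.
Cₑ = (0.01329 − 0.00153) / 0.18 = 0.06535 mg/L.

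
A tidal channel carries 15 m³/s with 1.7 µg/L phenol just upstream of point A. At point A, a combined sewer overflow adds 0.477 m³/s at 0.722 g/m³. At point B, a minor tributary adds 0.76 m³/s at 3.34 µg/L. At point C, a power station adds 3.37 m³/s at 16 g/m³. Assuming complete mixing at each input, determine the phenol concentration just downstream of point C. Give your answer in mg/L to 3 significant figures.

1.7 µg/L = 0.0017 mg/L.
After input A: C = (15·0.0017 + 0.477·0.722) / 15.48 = 0.0239 mg/L.
3.34 µg/L = 0.00334 mg/L.
After input B: C = (15.48·0.0239 + 0.76·0.00334) / 16.24 = 0.02294 mg/L.
After input C: C = (16.24·0.02294 + 3.37·16) / 19.61 = 2.769 mg/L.

2.77 mg/L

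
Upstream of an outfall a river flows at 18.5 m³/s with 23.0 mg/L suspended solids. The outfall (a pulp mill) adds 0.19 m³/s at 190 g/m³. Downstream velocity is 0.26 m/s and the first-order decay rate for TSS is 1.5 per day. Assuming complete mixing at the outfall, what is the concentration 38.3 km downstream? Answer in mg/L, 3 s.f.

1.91 mg/L

After complete mixing, C₀ = (0.19·190 + 18.5·23) / 18.69 = 24.7 mg/L.
Travel time t = 3.83e+04 m / 0.26 m/s = 1.473e+05 s = 1.705 d.
C = 24.7·exp(−1.5·1.705) = 24.7·0.0775 = 1.914 mg/L.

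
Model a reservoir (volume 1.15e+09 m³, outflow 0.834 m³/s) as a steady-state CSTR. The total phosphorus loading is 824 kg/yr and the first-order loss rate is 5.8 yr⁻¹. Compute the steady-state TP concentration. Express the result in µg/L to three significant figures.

0.123 µg/L

Outflow Q = 0.834 m³/s × 3.156e+07 s/yr = 2.632e+07 m³/yr.
Steady-state CSTR mass balance: W = Q·C + k·V·C, so C = W/(Q + kV).
Q + kV = 2.632e+07 + 5.8·1.15e+09 = 6.696e+09 m³/yr.
C = 824/6.696e+09 = 1.231e-07 kg/m³ = 0.0001231 mg/L = 0.1231 µg/L.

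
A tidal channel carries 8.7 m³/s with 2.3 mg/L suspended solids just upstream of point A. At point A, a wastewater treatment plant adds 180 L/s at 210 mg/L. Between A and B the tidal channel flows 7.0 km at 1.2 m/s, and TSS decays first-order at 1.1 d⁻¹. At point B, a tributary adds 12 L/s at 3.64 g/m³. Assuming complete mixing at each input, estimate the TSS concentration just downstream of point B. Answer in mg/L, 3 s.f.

6.04 mg/L

180 L/s = 0.18 m³/s.
After input A: C = (8.7·2.3 + 0.18·210) / 8.88 = 6.51 mg/L.
Over the 7.0 km reach to input B (t = 5833 s = 0.06752 d), decay gives C = 6.51·exp(−1.1·0.06752) = 6.044 mg/L.
12 L/s = 0.012 m³/s.
After input B: C = (8.88·6.044 + 0.012·3.64) / 8.892 = 6.041 mg/L.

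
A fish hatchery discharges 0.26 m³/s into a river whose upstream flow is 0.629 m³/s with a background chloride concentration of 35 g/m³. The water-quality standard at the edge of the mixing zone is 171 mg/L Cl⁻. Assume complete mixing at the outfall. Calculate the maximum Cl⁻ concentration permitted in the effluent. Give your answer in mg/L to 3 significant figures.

Mass balance: 171·0.889 = 0.26·Cₑ + 0.629·35.
Cₑ = (152 − 22.02) / 0.26 = 500 mg/L.

500 mg/L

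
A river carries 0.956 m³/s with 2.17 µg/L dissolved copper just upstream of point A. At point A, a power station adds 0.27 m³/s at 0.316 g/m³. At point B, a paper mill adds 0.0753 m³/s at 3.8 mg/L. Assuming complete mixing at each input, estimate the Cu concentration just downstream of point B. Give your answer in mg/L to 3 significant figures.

2.17 µg/L = 0.00217 mg/L.
After input A: C = (0.956·0.00217 + 0.27·0.316) / 1.226 = 0.07128 mg/L.
After input B: C = (1.226·0.07128 + 0.0753·3.8) / 1.301 = 0.287 mg/L.

0.287 mg/L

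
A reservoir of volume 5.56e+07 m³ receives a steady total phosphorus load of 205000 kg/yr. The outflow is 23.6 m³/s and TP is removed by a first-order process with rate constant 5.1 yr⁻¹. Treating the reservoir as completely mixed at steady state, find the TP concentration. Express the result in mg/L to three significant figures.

0.199 mg/L

Outflow Q = 23.6 m³/s × 3.156e+07 s/yr = 7.448e+08 m³/yr.
Steady-state CSTR mass balance: W = Q·C + k·V·C, so C = W/(Q + kV).
Q + kV = 7.448e+08 + 5.1·5.56e+07 = 1.028e+09 m³/yr.
C = 205000/1.028e+09 = 0.0001994 kg/m³ = 0.1994 mg/L.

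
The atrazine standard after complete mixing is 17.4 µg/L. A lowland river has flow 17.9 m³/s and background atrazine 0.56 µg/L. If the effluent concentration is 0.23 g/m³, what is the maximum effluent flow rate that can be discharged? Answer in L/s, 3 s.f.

0.56 µg/L = 0.00056 mg/L.
17.4 µg/L = 0.0174 mg/L.
Mass balance at complete mixing: C_std·(Q_w + Q_r) = Q_w·C_e + Q_r·C_b.
Rearranging, Q_w = Q_r·(C_std − C_b)/(C_e − C_std) = 17.9·(0.0174 − 0.00056) / (0.23 − 0.0174) = 1.418 m³/s.
= 1418 L/s.

1420 L/s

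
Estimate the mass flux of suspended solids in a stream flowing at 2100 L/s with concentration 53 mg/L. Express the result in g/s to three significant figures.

2100 L/s = 2.1 m³/s.
Mass flux = Q·C = 2.1 m³/s × 53 g/m³ = 111.3 g/s.

111 g/s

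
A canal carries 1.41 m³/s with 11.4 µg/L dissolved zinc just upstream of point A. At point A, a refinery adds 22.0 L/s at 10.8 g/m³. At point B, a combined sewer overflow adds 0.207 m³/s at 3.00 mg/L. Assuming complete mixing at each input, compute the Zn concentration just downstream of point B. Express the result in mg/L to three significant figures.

0.534 mg/L

11.4 µg/L = 0.0114 mg/L.
22.0 L/s = 0.022 m³/s.
After input A: C = (1.41·0.0114 + 0.022·10.8) / 1.432 = 0.1771 mg/L.
After input B: C = (1.432·0.1771 + 0.207·3) / 1.639 = 0.5337 mg/L.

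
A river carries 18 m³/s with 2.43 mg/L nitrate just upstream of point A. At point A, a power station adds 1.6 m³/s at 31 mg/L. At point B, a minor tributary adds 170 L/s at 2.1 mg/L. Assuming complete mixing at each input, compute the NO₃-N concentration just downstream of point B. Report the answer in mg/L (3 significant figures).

After input A: C = (18·2.43 + 1.6·31) / 19.6 = 4.762 mg/L.
170 L/s = 0.17 m³/s.
After input B: C = (19.6·4.762 + 0.17·2.1) / 19.77 = 4.739 mg/L.

4.74 mg/L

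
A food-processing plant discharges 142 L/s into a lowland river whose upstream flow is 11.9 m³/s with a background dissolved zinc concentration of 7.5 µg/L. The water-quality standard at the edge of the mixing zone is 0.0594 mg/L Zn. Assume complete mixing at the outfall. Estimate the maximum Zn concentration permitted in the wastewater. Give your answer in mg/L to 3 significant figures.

142 L/s = 0.142 m³/s.
7.5 µg/L = 0.0075 mg/L.
Mass balance: 0.0594·12.04 = 0.142·Cₑ + 11.9·0.0075.
Cₑ = (0.7153 − 0.08925) / 0.142 = 4.409 mg/L.

4.41 mg/L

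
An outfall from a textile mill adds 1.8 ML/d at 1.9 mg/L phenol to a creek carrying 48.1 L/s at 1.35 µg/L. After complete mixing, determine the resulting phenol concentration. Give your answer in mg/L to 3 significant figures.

0.575 mg/L

1.8 ML/d = 0.02083 m³/s.
48.1 L/s = 0.0481 m³/s.
1.35 µg/L = 0.00135 mg/L.
Conservation of mass across the mixing zone: C = (0.02083·1.9 + 0.0481·0.00135) / (0.02083 + 0.0481) = 0.03965/0.06893 = 0.5752 mg/L.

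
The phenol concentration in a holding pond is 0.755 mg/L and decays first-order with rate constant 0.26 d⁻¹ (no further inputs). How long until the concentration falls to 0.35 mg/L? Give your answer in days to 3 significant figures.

2.96 d

t = ln(C₀/C)/k = ln(0.755/0.35)/0.26 = 0.7688/0.26 = 2.957 d.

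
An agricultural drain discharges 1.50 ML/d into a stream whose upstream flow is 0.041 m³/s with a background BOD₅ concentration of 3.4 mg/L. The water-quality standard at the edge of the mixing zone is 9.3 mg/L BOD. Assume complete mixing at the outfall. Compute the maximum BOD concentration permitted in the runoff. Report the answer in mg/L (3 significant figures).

1.50 ML/d = 0.01736 m³/s.
Mass balance: 9.3·0.05836 = 0.01736·Cₑ + 0.041·3.4.
Cₑ = (0.5428 − 0.1394) / 0.01736 = 23.23 mg/L.

23.2 mg/L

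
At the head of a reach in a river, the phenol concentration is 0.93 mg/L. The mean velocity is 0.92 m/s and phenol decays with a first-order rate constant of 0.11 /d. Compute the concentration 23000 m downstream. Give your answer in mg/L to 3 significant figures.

Travel time t = 23000 m / 0.92 m/s = 2.3e+04/0.92 = 2.5e+04 s = 0.2894 d.
First-order decay: C = 0.93·exp(−0.11·0.2894) = 0.93·0.9687 = 0.9009 mg/L.

0.901 mg/L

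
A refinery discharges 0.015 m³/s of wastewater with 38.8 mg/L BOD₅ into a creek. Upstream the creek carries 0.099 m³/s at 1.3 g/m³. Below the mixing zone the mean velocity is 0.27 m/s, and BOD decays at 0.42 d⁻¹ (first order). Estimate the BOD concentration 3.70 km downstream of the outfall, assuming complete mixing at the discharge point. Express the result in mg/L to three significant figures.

After complete mixing, C₀ = (0.015·38.8 + 0.099·1.3) / 0.114 = 6.234 mg/L.
Travel time t = 3700 m / 0.27 m/s = 1.37e+04 s = 0.1586 d.
C = 6.234·exp(−0.42·0.1586) = 6.234·0.9356 = 5.832 mg/L.

5.83 mg/L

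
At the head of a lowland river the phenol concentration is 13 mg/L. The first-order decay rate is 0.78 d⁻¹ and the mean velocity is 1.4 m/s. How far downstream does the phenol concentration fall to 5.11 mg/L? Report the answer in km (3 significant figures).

From C = C₀·e^(−kt), t = ln(C₀/C)/k = ln(13/5.11)/0.78 = 0.9337/0.78 = 1.197 d.
Distance = v·t = 1.4 m/s × 1.034e+05 s = 1.448e+05 m = 144.8 km.

145 km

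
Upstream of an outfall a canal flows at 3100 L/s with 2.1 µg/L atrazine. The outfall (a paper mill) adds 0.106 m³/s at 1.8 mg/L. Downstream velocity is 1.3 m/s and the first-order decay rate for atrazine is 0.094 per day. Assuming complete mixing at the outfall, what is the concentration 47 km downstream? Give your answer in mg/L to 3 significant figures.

0.0592 mg/L

3100 L/s = 3.1 m³/s.
2.1 µg/L = 0.0021 mg/L.
After complete mixing, C₀ = (0.106·1.8 + 3.1·0.0021) / 3.206 = 0.06154 mg/L.
Travel time t = 4.7e+04 m / 1.3 m/s = 3.615e+04 s = 0.4184 d.
C = 0.06154·exp(−0.094·0.4184) = 0.06154·0.9614 = 0.05917 mg/L.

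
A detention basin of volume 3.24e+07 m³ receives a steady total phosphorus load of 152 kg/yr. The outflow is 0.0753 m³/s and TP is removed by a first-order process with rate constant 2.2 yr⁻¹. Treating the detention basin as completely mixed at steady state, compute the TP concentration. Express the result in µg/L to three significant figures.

Outflow Q = 0.0753 m³/s × 3.156e+07 s/yr = 2.376e+06 m³/yr.
Steady-state CSTR mass balance: W = Q·C + k·V·C, so C = W/(Q + kV).
Q + kV = 2.376e+06 + 2.2·3.24e+07 = 7.366e+07 m³/yr.
C = 152/7.366e+07 = 2.064e-06 kg/m³ = 0.002064 mg/L = 2.064 µg/L.

2.06 µg/L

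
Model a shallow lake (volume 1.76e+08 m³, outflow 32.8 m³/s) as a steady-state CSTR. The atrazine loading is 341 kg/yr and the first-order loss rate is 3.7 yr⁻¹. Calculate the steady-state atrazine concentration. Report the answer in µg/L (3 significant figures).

0.202 µg/L

Outflow Q = 32.8 m³/s × 3.156e+07 s/yr = 1.035e+09 m³/yr.
Steady-state CSTR mass balance: W = Q·C + k·V·C, so C = W/(Q + kV).
Q + kV = 1.035e+09 + 3.7·1.76e+08 = 1.686e+09 m³/yr.
C = 341/1.686e+09 = 2.022e-07 kg/m³ = 0.0002022 mg/L = 0.2022 µg/L.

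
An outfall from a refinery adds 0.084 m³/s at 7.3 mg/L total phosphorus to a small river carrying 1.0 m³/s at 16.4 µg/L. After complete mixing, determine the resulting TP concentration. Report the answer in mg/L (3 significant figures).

16.4 µg/L = 0.0164 mg/L.
By mass balance at complete mixing, C = (0.084·7.3 + 1·0.0164) / (0.084 + 1) = 0.6296/1.084 = 0.5808 mg/L.

0.581 mg/L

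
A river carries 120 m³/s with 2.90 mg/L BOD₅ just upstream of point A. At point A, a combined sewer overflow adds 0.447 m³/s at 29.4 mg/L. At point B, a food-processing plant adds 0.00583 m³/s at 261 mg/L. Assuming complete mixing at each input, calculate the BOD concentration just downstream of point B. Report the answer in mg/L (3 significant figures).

After input A: C = (120·2.9 + 0.447·29.4) / 120.4 = 2.998 mg/L.
After input B: C = (120.4·2.998 + 0.00583·261) / 120.5 = 3.011 mg/L.

3.01 mg/L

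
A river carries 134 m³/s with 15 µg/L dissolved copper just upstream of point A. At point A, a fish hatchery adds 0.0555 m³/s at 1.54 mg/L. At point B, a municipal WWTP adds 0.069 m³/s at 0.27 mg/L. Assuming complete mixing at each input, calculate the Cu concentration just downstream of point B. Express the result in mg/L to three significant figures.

15 µg/L = 0.015 mg/L.
After input A: C = (134·0.015 + 0.0555·1.54) / 134.1 = 0.01563 mg/L.
After input B: C = (134.1·0.01563 + 0.069·0.27) / 134.1 = 0.01576 mg/L.

0.0158 mg/L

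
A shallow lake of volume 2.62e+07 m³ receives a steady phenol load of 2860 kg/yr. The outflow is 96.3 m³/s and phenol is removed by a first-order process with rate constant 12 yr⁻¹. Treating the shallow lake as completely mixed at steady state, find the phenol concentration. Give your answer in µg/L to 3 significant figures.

0.853 µg/L

Outflow Q = 96.3 m³/s × 3.156e+07 s/yr = 3.039e+09 m³/yr.
Steady-state CSTR mass balance: W = Q·C + k·V·C, so C = W/(Q + kV).
Q + kV = 3.039e+09 + 12·2.62e+07 = 3.353e+09 m³/yr.
C = 2860/3.353e+09 = 8.529e-07 kg/m³ = 0.0008529 mg/L = 0.8529 µg/L.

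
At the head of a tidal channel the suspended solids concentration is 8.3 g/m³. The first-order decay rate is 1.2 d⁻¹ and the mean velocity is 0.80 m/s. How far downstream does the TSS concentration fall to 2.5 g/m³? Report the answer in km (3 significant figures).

From C = C₀·e^(−kt), t = ln(C₀/C)/k = ln(8.3/2.5)/1.2 = 1.2/1.2 = 1 d.
Distance = v·t = 0.80 m/s × 8.64e+04 s = 6.912e+04 m = 69.12 km.

69.1 km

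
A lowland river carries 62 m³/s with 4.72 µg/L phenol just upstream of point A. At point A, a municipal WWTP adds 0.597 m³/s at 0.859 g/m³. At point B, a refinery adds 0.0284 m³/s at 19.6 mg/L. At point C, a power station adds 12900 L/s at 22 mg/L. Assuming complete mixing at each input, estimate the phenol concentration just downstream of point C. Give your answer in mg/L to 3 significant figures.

4.72 µg/L = 0.00472 mg/L.
After input A: C = (62·0.00472 + 0.597·0.859) / 62.6 = 0.01287 mg/L.
After input B: C = (62.6·0.01287 + 0.0284·19.6) / 62.63 = 0.02175 mg/L.
12900 L/s = 12.9 m³/s.
After input C: C = (62.63·0.02175 + 12.9·22) / 75.53 = 3.776 mg/L.

3.78 mg/L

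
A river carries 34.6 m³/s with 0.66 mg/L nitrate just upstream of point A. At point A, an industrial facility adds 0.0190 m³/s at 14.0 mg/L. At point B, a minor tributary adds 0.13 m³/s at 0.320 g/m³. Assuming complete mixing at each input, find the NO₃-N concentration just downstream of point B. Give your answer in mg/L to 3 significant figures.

After input A: C = (34.6·0.66 + 0.019·14) / 34.62 = 0.6673 mg/L.
After input B: C = (34.62·0.6673 + 0.13·0.32) / 34.75 = 0.666 mg/L.

0.666 mg/L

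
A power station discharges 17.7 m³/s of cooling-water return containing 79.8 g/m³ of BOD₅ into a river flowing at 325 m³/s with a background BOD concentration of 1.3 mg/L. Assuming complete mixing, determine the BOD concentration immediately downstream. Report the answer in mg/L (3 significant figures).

Conservation of mass across the mixing zone: C = (17.7·79.8 + 325·1.3) / (17.7 + 325) = 1835/342.7 = 5.354 mg/L.

5.35 mg/L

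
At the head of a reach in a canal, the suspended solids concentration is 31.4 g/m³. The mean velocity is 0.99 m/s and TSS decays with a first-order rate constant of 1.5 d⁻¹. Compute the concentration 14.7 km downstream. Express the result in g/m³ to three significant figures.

Travel time t = 14.7 km / 0.99 m/s = 1.47e+04/0.99 = 1.485e+04 s = 0.1719 d.
First-order decay: C = 31.4·exp(−1.5·0.1719) = 31.4·0.7728 = 24.26 g/m³.

24.3 g/m³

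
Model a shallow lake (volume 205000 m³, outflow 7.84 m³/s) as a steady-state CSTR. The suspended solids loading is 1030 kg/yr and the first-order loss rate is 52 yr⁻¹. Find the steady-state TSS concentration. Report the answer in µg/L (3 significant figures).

Outflow Q = 7.84 m³/s × 3.156e+07 s/yr = 2.474e+08 m³/yr.
Steady-state CSTR mass balance: W = Q·C + k·V·C, so C = W/(Q + kV).
Q + kV = 2.474e+08 + 52·205000 = 2.581e+08 m³/yr.
C = 1030/2.581e+08 = 3.991e-06 kg/m³ = 0.003991 mg/L = 3.991 µg/L.

3.99 µg/L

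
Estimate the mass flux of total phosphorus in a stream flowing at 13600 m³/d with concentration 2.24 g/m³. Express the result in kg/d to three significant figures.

13600 m³/d = 0.1574 m³/s.
Mass flux = Q·C = 0.1574 m³/s × 2.24 g/m³ = 0.3526 g/s.
= 0.3526 g/s × 86.4 = 30.46 kg/d.

30.5 kg/d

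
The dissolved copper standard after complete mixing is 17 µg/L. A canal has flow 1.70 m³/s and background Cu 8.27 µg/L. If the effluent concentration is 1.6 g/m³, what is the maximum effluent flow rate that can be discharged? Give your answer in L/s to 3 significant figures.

9.38 L/s

8.27 µg/L = 0.00827 mg/L.
17 µg/L = 0.017 mg/L.
Mass balance at complete mixing: C_std·(Q_w + Q_r) = Q_w·C_e + Q_r·C_b.
Rearranging, Q_w = Q_r·(C_std − C_b)/(C_e − C_std) = 1.70·(0.017 − 0.00827) / (1.6 − 0.017) = 0.009375 m³/s.
= 9.375 L/s.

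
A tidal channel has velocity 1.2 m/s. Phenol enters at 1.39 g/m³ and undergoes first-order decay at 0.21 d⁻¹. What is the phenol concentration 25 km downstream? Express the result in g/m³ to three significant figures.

Travel time t = 25 km / 1.2 m/s = 2.5e+04/1.2 = 2.083e+04 s = 0.2411 d.
First-order decay: C = 1.39·exp(−0.21·0.2411) = 1.39·0.9506 = 1.321 g/m³.

1.32 g/m³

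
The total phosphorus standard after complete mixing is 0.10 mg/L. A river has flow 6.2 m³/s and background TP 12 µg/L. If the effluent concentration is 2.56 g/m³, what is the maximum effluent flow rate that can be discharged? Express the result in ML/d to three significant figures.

19.2 ML/d

12 µg/L = 0.012 mg/L.
Mass balance at complete mixing: C_std·(Q_w + Q_r) = Q_w·C_e + Q_r·C_b.
Rearranging, Q_w = Q_r·(C_std − C_b)/(C_e − C_std) = 6.2·(0.1 − 0.012) / (2.56 − 0.1) = 0.2218 m³/s.
= 19.16 ML/d.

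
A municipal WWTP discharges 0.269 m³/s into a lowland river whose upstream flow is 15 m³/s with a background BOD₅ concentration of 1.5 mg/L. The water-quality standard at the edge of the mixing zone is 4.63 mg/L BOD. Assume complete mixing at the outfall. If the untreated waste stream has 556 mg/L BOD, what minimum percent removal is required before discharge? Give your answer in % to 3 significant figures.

Mass balance: 4.63·15.27 = 0.269·Cₑ + 15·1.5.
Cₑ = (70.7 − 22.5) / 0.269 = 179.2 mg/L.
Required removal = 1 − 179.2/556 = 67.78 %.

67.8 %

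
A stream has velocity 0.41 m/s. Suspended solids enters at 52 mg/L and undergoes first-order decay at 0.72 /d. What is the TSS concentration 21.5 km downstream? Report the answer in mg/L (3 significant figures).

Travel time t = 21.5 km / 0.41 m/s = 2.15e+04/0.41 = 5.244e+04 s = 0.6069 d.
First-order decay: C = 52·exp(−0.72·0.6069) = 52·0.646 = 33.59 mg/L.

33.6 mg/L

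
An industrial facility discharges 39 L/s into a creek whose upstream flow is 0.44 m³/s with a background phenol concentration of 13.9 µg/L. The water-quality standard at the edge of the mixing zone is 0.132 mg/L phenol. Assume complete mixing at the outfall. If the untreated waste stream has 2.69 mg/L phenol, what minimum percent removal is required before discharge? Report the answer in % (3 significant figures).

39 L/s = 0.039 m³/s.
13.9 µg/L = 0.0139 mg/L.
Mass balance: 0.132·0.479 = 0.039·Cₑ + 0.44·0.0139.
Cₑ = (0.06323 − 0.006116) / 0.039 = 1.464 mg/L.
Required removal = 1 − 1.464/2.69 = 45.56 %.

45.6 %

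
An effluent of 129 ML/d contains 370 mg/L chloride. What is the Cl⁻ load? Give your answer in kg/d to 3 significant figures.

129 ML/d = 1.493 m³/s.
Mass flux = Q·C = 1.493 m³/s × 370 g/m³ = 552.4 g/s.
= 552.4 g/s × 86.4 = 4.773e+04 kg/d.

47700 kg/d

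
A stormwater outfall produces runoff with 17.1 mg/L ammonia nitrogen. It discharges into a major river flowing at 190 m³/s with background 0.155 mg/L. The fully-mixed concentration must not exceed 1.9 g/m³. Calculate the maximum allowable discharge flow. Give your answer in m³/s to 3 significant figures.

Mass balance at complete mixing: C_std·(Q_w + Q_r) = Q_w·C_e + Q_r·C_b.
Rearranging, Q_w = Q_r·(C_std − C_b)/(C_e − C_std) = 190·(1.9 − 0.155) / (17.1 − 1.9) = 21.81 m³/s.

21.8 m³/s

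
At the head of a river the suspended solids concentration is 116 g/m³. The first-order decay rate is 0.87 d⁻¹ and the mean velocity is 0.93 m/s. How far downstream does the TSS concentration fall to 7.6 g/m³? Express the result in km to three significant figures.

From C = C₀·e^(−kt), t = ln(C₀/C)/k = ln(116/7.6)/0.87 = 2.725/0.87 = 3.133 d.
Distance = v·t = 0.93 m/s × 2.707e+05 s = 2.517e+05 m = 251.7 km.

252 km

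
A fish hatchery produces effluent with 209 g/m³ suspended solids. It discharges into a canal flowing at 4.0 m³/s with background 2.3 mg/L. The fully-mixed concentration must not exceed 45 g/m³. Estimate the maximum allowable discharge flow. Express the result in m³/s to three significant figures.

1.04 m³/s

Mass balance at complete mixing: C_std·(Q_w + Q_r) = Q_w·C_e + Q_r·C_b.
Rearranging, Q_w = Q_r·(C_std − C_b)/(C_e − C_std) = 4.0·(45 − 2.3) / (209 − 45) = 1.041 m³/s.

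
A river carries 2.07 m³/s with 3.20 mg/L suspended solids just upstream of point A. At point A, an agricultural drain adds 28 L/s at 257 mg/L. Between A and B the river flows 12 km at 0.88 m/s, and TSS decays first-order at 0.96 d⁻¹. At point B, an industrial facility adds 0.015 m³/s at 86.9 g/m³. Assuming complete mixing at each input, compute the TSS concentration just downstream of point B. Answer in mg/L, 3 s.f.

28 L/s = 0.028 m³/s.
After input A: C = (2.07·3.2 + 0.028·257) / 2.098 = 6.587 mg/L.
Over the 12 km reach to input B (t = 1.364e+04 s = 0.1578 d), decay gives C = 6.587·exp(−0.96·0.1578) = 5.661 mg/L.
After input B: C = (2.098·5.661 + 0.015·86.9) / 2.113 = 6.238 mg/L.

6.24 mg/L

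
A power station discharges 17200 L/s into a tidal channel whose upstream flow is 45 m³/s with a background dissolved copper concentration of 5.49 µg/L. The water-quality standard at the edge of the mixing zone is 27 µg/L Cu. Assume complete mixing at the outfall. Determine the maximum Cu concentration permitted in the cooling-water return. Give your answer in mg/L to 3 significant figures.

17200 L/s = 17.2 m³/s.
5.49 µg/L = 0.00549 mg/L.
27 µg/L = 0.027 mg/L.
Mass balance: 0.027·62.2 = 17.2·Cₑ + 45·0.00549.
Cₑ = (1.679 − 0.247) / 17.2 = 0.08328 mg/L.

0.0833 mg/L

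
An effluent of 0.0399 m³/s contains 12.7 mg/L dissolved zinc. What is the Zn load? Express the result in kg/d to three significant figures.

43.8 kg/d

Mass flux = Q·C = 0.0399 m³/s × 12.7 g/m³ = 0.5067 g/s.
= 0.5067 g/s × 86.4 = 43.78 kg/d.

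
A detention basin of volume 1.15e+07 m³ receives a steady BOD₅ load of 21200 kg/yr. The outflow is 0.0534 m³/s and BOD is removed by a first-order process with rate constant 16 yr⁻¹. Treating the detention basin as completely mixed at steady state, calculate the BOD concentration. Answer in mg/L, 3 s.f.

0.114 mg/L

Outflow Q = 0.0534 m³/s × 3.156e+07 s/yr = 1.685e+06 m³/yr.
Steady-state CSTR mass balance: W = Q·C + k·V·C, so C = W/(Q + kV).
Q + kV = 1.685e+06 + 16·1.15e+07 = 1.857e+08 m³/yr.
C = 21200/1.857e+08 = 0.0001142 kg/m³ = 0.1142 mg/L.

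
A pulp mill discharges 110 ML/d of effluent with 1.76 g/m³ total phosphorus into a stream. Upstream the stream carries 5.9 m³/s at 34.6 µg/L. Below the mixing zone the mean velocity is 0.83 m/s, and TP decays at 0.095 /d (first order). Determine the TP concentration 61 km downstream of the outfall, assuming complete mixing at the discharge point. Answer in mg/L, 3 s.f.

0.314 mg/L

110 ML/d = 1.273 m³/s.
34.6 µg/L = 0.0346 mg/L.
After complete mixing, C₀ = (1.273·1.76 + 5.9·0.0346) / 7.173 = 0.3408 mg/L.
Travel time t = 6.1e+04 m / 0.83 m/s = 7.349e+04 s = 0.8506 d.
C = 0.3408·exp(−0.095·0.8506) = 0.3408·0.9224 = 0.3144 mg/L.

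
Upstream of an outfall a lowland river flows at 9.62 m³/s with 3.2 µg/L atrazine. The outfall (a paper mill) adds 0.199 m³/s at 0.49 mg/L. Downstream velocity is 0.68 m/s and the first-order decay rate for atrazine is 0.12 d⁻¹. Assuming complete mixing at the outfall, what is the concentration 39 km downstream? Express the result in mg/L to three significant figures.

0.0121 mg/L

3.2 µg/L = 0.0032 mg/L.
After complete mixing, C₀ = (0.199·0.49 + 9.62·0.0032) / 9.819 = 0.01307 mg/L.
Travel time t = 3.9e+04 m / 0.68 m/s = 5.735e+04 s = 0.6638 d.
C = 0.01307·exp(−0.12·0.6638) = 0.01307·0.9234 = 0.01207 mg/L.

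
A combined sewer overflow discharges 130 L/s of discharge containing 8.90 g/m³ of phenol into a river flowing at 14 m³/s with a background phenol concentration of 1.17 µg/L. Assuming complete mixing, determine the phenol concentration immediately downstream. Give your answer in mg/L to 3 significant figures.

0.0830 mg/L

130 L/s = 0.13 m³/s.
1.17 µg/L = 0.00117 mg/L.
Conservation of mass across the mixing zone: C = (0.13·8.9 + 14·0.00117) / (0.13 + 14) = 1.173/14.13 = 0.08304 mg/L.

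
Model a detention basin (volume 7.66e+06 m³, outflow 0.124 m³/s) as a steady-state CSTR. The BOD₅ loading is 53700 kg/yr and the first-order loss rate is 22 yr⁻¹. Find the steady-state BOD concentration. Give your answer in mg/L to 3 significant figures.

0.311 mg/L

Outflow Q = 0.124 m³/s × 3.156e+07 s/yr = 3.913e+06 m³/yr.
Steady-state CSTR mass balance: W = Q·C + k·V·C, so C = W/(Q + kV).
Q + kV = 3.913e+06 + 22·7.66e+06 = 1.724e+08 m³/yr.
C = 53700/1.724e+08 = 0.0003114 kg/m³ = 0.3114 mg/L.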